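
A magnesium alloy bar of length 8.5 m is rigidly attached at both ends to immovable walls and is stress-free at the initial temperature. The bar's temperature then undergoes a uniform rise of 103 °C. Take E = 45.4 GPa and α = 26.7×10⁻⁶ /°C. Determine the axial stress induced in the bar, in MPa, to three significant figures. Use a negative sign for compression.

Free thermal expansion αLΔT = 26.7e-6 · 8500 · 103 = 23.38 mm.
The walls impose strain ε = −(23.38)/8500 = -2.7501e-03; σ = Eε = 45400 · -2.7501e-03 = -124.9 MPa.

-125 MPa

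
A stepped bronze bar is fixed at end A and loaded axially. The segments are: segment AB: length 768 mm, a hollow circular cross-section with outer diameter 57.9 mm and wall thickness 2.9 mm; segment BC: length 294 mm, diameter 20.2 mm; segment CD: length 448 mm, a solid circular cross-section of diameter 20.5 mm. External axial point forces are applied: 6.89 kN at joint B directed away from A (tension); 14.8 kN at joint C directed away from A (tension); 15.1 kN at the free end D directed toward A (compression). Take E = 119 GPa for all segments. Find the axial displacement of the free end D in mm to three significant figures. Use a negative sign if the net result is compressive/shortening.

Internal axial forces (sectioning from the free end, tension +): N_CD = -15.1 kN, N_BC = -0.3 kN, N_AB = 6.59 kN.
A_AB = 501.1 mm².
A_BC = 320.5 mm².
A_CD = 330.1 mm².
δ_AB = 6590·768/(501.1·119000) = 0.08488 mm
δ_BC = -300·294/(320.5·119000) = -0.002313 mm
δ_CD = -15100·448/(330.1·119000) = -0.1722 mm
δ = Σδ_i = -0.08967 mm.

-0.0897 mm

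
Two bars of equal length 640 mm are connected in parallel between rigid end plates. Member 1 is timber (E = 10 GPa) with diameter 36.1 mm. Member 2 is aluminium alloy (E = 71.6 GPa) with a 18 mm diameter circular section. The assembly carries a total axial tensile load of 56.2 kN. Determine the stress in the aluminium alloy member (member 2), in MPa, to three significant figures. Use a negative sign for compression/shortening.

A_1 = 1024 mm².
A_2 = 254.5 mm².
Equal strain + equilibrium ⇒ each member carries load in proportion to AE: A₁E₁ = 10240000 N, A₂E₂ = 18220000 N, ΣAE = 28460000 N.
σ₂ = P·E₂/ΣAE = 56200·71600/28460000 = 141.4 MPa.

141 MPa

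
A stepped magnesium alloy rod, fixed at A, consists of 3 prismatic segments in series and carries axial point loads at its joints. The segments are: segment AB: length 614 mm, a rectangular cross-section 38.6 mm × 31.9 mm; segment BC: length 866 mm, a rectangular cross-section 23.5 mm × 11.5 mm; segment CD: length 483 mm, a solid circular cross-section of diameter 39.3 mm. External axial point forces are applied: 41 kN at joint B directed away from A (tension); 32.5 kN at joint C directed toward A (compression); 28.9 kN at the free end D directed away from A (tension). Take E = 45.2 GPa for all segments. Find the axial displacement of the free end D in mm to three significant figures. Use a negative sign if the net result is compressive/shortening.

0.412 mm

Internal axial forces (sectioning from the free end, tension +): N_CD = 28.9 kN, N_BC = -3.6 kN, N_AB = 37.4 kN.
A_AB = 1231 mm².
A_BC = 270.2 mm².
A_CD = 1213 mm².
δ_AB = 37400·614/(1231·45200) = 0.4126 mm
δ_BC = -3600·866/(270.2·45200) = -0.2552 mm
δ_CD = 28900·483/(1213·45200) = 0.2546 mm
δ = Σδ_i = 0.412 mm.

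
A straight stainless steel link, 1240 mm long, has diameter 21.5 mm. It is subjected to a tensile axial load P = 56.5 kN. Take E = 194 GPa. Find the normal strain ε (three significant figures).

8.02e-04

A = 363.1 mm².
σ = N/A = 155.6 MPa; ε = σ/E = 155.6/194000 = 8.022e-04.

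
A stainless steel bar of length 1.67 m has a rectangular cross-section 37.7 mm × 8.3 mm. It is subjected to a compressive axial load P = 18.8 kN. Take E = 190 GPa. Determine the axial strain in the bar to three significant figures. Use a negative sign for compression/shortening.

A = 312.9 mm².
σ = N/A = -60.08 MPa; ε = σ/E = -60.08/190000 = -3.162e-04.

-3.16e-04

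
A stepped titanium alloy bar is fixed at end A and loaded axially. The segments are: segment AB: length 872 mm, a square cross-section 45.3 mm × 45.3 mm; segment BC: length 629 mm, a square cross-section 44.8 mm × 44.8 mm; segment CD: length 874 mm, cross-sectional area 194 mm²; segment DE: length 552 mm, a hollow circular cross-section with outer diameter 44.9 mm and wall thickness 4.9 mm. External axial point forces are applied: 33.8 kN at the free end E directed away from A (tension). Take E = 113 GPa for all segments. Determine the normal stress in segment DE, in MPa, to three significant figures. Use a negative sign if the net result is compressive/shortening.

54.9 MPa

Internal axial forces (sectioning from the free end, tension +): N_DE = 33.8 kN, N_CD = 33.8 kN, N_BC = 33.8 kN, N_AB = 33.8 kN.
A_DE = 615.8 mm².
σ_DE = N_DE/A_DE = 33800/615.8 = 54.89 MPa.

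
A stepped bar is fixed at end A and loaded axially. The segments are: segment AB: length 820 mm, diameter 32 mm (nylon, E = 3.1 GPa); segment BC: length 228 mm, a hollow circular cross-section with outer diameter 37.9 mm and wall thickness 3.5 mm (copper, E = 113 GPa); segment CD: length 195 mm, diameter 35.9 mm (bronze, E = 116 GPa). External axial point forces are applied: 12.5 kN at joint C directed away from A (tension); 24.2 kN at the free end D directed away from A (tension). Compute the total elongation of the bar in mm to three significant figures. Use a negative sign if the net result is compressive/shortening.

12.3 mm

Internal axial forces (sectioning from the free end, tension +): N_CD = 24.2 kN, N_BC = 36.7 kN, N_AB = 36.7 kN.
A_AB = 804.2 mm².
A_BC = 378.2 mm².
A_CD = 1012 mm².
δ_AB = 36700·820/(804.2·3100) = 12.07 mm
δ_BC = 36700·228/(378.2·113000) = 0.1958 mm
δ_CD = 24200·195/(1012·116000) = 0.04019 mm
δ = Σδ_i = 12.31 mm.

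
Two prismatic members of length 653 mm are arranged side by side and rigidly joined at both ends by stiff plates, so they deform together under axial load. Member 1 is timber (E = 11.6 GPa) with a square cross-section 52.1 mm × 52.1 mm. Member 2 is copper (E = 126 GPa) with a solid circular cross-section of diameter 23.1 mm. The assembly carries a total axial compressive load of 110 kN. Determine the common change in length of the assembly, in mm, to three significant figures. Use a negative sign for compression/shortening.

-0.852 mm

A_1 = 2714 mm².
A_2 = 419.1 mm².
Equal strain + equilibrium ⇒ each member carries load in proportion to AE: A₁E₁ = 31490000 N, A₂E₂ = 52810000 N, ΣAE = 84290000 N.
δ = PL/ΣAE = -110000·653/84290000 = -0.8521 mm.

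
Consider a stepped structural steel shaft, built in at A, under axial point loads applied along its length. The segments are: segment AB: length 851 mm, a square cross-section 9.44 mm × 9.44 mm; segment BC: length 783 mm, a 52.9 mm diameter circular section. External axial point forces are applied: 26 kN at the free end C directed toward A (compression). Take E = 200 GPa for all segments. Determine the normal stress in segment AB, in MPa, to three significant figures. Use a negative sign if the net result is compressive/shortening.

Internal axial forces (sectioning from the free end, tension +): N_BC = -26 kN, N_AB = -26 kN.
A_AB = 89.11 mm².
σ_AB = N_AB/A_AB = -26000/89.11 = -291.8 MPa.

-292 MPa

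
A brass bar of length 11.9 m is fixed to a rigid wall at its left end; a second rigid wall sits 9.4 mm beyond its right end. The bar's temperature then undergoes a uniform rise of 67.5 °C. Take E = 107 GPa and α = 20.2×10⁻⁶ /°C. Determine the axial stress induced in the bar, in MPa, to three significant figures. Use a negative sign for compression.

Free thermal expansion αLΔT = 20.2e-6 · 11900 · 67.5 = 16.23 mm.
The walls engage after the gap closes; constrained expansion = 16.23 − 9.4 = 6.826 mm.
The walls impose strain ε = −(6.826)/11900 = -5.7358e-04; σ = Eε = 107000 · -5.7358e-04 = -61.37 MPa.

-61.4 MPa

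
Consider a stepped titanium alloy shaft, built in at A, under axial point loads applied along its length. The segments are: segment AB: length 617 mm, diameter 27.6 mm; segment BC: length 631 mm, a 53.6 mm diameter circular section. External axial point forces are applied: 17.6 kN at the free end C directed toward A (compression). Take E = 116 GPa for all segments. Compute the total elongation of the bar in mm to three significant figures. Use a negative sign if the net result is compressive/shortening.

-0.199 mm

Internal axial forces (sectioning from the free end, tension +): N_BC = -17.6 kN, N_AB = -17.6 kN.
A_AB = 598.3 mm².
A_BC = 2256 mm².
δ_AB = -17600·617/(598.3·116000) = -0.1565 mm
δ_BC = -17600·631/(2256·116000) = -0.04243 mm
δ = Σδ_i = -0.1989 mm.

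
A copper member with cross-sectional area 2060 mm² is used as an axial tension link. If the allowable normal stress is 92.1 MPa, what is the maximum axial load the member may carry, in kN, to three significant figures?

P_max = σ_allow · A = 92.1 · 2060 = 189700 N = 189.7 kN.

190 kN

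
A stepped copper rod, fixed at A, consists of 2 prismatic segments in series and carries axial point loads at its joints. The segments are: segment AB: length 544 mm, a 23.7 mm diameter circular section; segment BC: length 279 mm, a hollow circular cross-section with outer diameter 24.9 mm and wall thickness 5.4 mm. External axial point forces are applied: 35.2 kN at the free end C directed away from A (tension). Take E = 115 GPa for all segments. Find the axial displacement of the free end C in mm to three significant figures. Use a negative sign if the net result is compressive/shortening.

0.636 mm

Internal axial forces (sectioning from the free end, tension +): N_BC = 35.2 kN, N_AB = 35.2 kN.
A_AB = 441.2 mm².
A_BC = 330.8 mm².
δ_AB = 35200·544/(441.2·115000) = 0.3774 mm
δ_BC = 35200·279/(330.8·115000) = 0.2581 mm
δ = Σδ_i = 0.6356 mm.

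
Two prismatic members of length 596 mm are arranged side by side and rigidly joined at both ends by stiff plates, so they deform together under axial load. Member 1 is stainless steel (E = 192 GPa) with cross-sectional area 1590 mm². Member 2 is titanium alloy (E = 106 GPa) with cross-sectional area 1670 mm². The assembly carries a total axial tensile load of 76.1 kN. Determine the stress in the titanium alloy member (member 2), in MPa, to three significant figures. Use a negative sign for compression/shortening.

16.7 MPa

Equal strain + equilibrium ⇒ each member carries load in proportion to AE: A₁E₁ = 305300000 N, A₂E₂ = 177000000 N, ΣAE = 482300000 N.
σ₂ = P·E₂/ΣAE = 76100·106000/482300000 = 16.73 MPa.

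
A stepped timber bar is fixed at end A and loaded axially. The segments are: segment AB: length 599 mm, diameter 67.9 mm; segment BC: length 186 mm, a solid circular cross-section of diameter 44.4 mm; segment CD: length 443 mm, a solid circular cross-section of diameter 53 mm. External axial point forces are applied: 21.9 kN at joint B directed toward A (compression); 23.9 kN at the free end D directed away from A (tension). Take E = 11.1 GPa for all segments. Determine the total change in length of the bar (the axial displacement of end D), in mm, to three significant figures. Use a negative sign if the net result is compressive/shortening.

Internal axial forces (sectioning from the free end, tension +): N_CD = 23.9 kN, N_BC = 23.9 kN, N_AB = 2 kN.
A_AB = 3621 mm².
A_BC = 1548 mm².
A_CD = 2206 mm².
δ_AB = 2000·599/(3621·11100) = 0.02981 mm
δ_BC = 23900·186/(1548·11100) = 0.2587 mm
δ_CD = 23900·443/(2206·11100) = 0.4324 mm
δ = Σδ_i = 0.7208 mm.

0.721 mm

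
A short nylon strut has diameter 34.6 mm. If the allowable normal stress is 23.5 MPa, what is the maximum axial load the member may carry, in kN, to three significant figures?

22.1 kN

A = 940.2 mm².
P_max = σ_allow · A = 23.5 · 940.2 = 22100 N = 22.1 kN.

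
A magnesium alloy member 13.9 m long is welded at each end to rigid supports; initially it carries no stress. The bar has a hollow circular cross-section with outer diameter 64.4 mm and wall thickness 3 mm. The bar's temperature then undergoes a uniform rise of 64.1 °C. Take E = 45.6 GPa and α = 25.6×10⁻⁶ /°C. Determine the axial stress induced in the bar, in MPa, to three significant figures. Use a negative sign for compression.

Free thermal expansion αLΔT = 25.6e-6 · 13900 · 64.1 = 22.81 mm.
The walls impose strain ε = −(22.81)/13900 = -1.6410e-03; σ = Eε = 45600 · -1.6410e-03 = -74.83 MPa.

-74.8 MPa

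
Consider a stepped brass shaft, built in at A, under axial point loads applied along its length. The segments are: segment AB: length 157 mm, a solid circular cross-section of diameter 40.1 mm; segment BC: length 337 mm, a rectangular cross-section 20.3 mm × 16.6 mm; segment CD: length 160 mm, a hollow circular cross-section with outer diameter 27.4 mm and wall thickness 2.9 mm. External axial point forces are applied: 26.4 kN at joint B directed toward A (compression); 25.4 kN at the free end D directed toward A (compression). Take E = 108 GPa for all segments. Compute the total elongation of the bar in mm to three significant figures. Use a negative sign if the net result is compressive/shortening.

-0.463 mm

Internal axial forces (sectioning from the free end, tension +): N_CD = -25.4 kN, N_BC = -25.4 kN, N_AB = -51.8 kN.
A_AB = 1263 mm².
A_BC = 337 mm².
A_CD = 223.2 mm².
δ_AB = -51800·157/(1263·108000) = -0.05962 mm
δ_BC = -25400·337/(337·108000) = -0.2352 mm
δ_CD = -25400·160/(223.2·108000) = -0.1686 mm
δ = Σδ_i = -0.4634 mm.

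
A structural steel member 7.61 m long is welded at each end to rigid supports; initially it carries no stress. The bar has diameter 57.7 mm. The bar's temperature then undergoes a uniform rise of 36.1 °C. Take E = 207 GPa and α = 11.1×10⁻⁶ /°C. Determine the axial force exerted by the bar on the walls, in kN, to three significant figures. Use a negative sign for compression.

Free thermal expansion αLΔT = 11.1e-6 · 7610 · 36.1 = 3.049 mm.
The walls impose strain ε = −(3.049)/7610 = -4.0071e-04; σ = Eε = 207000 · -4.0071e-04 = -82.95 MPa.
Wall reaction R = σ·A = -82.95·2615 = -216900 N = -216.9 kN.

-217 kN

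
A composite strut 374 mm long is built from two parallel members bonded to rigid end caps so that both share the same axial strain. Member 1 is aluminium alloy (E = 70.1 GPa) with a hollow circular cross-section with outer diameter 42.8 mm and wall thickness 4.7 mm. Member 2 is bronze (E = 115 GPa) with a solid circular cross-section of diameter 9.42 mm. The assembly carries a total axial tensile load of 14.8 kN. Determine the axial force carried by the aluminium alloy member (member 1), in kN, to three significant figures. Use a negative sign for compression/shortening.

A_1 = 562.6 mm².
A_2 = 69.69 mm².
Equal strain + equilibrium ⇒ each member carries load in proportion to AE: A₁E₁ = 39440000 N, A₂E₂ = 8015000 N, ΣAE = 47450000 N.
F₁ = P·A₁E₁/ΣAE = 14800·39440000/47450000 = 12300 N.

12.3 kN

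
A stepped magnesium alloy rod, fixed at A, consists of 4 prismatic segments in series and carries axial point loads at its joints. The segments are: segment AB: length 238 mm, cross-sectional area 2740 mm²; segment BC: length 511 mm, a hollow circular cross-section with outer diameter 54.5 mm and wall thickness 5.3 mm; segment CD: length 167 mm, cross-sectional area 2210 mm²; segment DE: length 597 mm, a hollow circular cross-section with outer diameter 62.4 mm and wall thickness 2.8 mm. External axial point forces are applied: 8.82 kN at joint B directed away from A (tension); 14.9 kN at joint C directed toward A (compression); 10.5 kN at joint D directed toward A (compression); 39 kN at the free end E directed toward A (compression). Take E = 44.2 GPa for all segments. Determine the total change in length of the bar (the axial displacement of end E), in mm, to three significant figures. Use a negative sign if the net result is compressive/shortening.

-2.11 mm

Internal axial forces (sectioning from the free end, tension +): N_DE = -39 kN, N_CD = -49.5 kN, N_BC = -64.4 kN, N_AB = -55.58 kN.
A_BC = 819.2 mm².
A_DE = 524.3 mm².
δ_AB = -55580·238/(2740·44200) = -0.1092 mm
δ_BC = -64400·511/(819.2·44200) = -0.9089 mm
δ_CD = -49500·167/(2210·44200) = -0.08463 mm
δ_DE = -39000·597/(524.3·44200) = -1.005 mm
δ = Σδ_i = -2.107 mm.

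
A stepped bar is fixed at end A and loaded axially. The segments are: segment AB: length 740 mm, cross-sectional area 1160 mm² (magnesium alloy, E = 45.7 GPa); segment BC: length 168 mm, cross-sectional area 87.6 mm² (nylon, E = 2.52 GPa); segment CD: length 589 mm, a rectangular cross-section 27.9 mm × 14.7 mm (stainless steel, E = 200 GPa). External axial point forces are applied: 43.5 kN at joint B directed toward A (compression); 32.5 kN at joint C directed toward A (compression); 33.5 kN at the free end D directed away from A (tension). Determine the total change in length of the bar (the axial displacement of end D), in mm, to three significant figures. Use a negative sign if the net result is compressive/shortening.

0.408 mm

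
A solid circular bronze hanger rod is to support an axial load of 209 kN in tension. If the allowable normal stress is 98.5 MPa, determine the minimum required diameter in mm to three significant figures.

Required area A ≥ P/σ_allow = 209000/98.5 = 2122 mm².
For a solid circular section, d ≥ √(4A/π) = 51.98 mm.

52.0 mm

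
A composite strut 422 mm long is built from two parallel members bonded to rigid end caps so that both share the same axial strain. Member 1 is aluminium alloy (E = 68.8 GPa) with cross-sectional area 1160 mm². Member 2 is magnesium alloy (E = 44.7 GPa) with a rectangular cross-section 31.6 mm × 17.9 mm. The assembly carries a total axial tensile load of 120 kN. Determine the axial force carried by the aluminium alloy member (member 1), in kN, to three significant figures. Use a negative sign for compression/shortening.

91.1 kN

A_2 = 565.6 mm².
Equal strain + equilibrium ⇒ each member carries load in proportion to AE: A₁E₁ = 79810000 N, A₂E₂ = 25280000 N, ΣAE = 105100000 N.
F₁ = P·A₁E₁/ΣAE = 120000·79810000/105100000 = 91130 N.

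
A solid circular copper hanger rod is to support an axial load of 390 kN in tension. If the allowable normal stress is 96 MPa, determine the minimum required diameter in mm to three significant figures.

71.9 mm

Required area A ≥ P/σ_allow = 390000/96 = 4062 mm².
For a solid circular section, d ≥ √(4A/π) = 71.92 mm.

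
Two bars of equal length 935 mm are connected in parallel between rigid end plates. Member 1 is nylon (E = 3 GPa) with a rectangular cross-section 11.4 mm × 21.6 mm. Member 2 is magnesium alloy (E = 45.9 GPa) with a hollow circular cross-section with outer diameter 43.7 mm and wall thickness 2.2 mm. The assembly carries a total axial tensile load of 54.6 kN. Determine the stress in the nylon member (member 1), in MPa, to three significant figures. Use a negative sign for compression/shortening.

11.8 MPa

A_1 = 246.2 mm².
A_2 = 286.8 mm².
Equal strain + equilibrium ⇒ each member carries load in proportion to AE: A₁E₁ = 738700 N, A₂E₂ = 13170000 N, ΣAE = 13900000 N.
σ₁ = P·E₁/ΣAE = 54600·3000/13900000 = 11.78 MPa.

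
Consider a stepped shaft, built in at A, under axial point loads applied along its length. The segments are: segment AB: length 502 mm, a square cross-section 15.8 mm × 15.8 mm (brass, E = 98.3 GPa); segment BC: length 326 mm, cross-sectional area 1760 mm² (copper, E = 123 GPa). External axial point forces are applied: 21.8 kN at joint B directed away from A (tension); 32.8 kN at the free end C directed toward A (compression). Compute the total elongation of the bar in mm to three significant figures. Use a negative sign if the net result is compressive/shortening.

-0.274 mm

Internal axial forces (sectioning from the free end, tension +): N_BC = -32.8 kN, N_AB = -11 kN.
A_AB = 249.6 mm².
δ_AB = -11000·502/(249.6·98300) = -0.225 mm
δ_BC = -32800·326/(1760·123000) = -0.04939 mm
δ = Σδ_i = -0.2744 mm.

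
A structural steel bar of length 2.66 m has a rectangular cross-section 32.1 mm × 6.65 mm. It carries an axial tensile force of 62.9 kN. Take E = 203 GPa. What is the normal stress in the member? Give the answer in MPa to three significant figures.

295 MPa

A = 213.5 mm².
σ = N/A = 62900/213.5 = 294.7 MPa.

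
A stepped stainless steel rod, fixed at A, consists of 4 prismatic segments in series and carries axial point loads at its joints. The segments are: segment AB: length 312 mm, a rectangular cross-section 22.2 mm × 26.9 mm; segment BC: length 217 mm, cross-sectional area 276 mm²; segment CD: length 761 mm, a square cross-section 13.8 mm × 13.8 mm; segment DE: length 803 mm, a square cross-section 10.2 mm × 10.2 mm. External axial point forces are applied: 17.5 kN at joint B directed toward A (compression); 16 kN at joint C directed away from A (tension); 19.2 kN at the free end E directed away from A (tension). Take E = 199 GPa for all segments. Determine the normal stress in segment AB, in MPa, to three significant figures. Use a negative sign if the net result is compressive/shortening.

29.6 MPa

Internal axial forces (sectioning from the free end, tension +): N_DE = 19.2 kN, N_CD = 19.2 kN, N_BC = 35.2 kN, N_AB = 17.7 kN.
A_AB = 597.2 mm².
σ_AB = N_AB/A_AB = 17700/597.2 = 29.64 MPa.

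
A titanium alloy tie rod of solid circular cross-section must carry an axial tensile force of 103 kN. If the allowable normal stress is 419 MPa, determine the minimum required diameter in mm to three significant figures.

Required area A ≥ P/σ_allow = 103000/419 = 245.8 mm².
For a solid circular section, d ≥ √(4A/π) = 17.69 mm.

17.7 mm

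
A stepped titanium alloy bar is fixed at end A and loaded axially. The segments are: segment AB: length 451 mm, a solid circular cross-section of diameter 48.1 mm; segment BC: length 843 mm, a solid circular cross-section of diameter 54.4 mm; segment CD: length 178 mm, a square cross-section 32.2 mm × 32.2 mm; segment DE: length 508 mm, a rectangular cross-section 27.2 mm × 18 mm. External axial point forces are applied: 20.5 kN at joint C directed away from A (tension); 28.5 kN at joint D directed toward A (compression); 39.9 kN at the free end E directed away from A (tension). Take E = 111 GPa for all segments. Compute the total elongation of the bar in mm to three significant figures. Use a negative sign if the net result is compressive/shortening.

Internal axial forces (sectioning from the free end, tension +): N_DE = 39.9 kN, N_CD = 11.4 kN, N_BC = 31.9 kN, N_AB = 31.9 kN.
A_AB = 1817 mm².
A_BC = 2324 mm².
A_CD = 1037 mm².
A_DE = 489.6 mm².
δ_AB = 31900·451/(1817·111000) = 0.07133 mm
δ_BC = 31900·843/(2324·111000) = 0.1042 mm
δ_CD = 11400·178/(1037·111000) = 0.01763 mm
δ_DE = 39900·508/(489.6·111000) = 0.373 mm
δ = Σδ_i = 0.5662 mm.

0.566 mm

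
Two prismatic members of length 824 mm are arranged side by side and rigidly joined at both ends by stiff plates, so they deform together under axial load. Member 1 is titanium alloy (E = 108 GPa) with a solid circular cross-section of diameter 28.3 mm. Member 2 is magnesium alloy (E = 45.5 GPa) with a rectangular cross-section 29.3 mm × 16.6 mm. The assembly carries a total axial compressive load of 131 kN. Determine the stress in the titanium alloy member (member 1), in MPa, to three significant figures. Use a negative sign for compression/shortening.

A_1 = 629 mm².
A_2 = 486.4 mm².
Equal strain + equilibrium ⇒ each member carries load in proportion to AE: A₁E₁ = 67930000 N, A₂E₂ = 22130000 N, ΣAE = 90060000 N.
σ₁ = P·E₁/ΣAE = -131000·108000/90060000 = -157.1 MPa.

-157 MPa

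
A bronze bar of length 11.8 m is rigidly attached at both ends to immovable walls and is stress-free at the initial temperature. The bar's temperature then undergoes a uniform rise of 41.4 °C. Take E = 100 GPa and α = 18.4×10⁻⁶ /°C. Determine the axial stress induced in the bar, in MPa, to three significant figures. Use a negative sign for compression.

-76.2 MPa

Free thermal expansion αLΔT = 18.4e-6 · 11800 · 41.4 = 8.989 mm.
The walls impose strain ε = −(8.989)/11800 = -7.6176e-04; σ = Eε = 100000 · -7.6176e-04 = -76.18 MPa.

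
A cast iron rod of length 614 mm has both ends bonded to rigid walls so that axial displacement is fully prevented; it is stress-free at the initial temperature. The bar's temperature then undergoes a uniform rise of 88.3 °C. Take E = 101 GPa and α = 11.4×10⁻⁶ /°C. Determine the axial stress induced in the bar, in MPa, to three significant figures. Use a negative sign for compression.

Free thermal expansion αLΔT = 11.4e-6 · 614 · 88.3 = 0.6181 mm.
The walls impose strain ε = −(0.6181)/614 = -1.0066e-03; σ = Eε = 101000 · -1.0066e-03 = -101.7 MPa.

-102 MPa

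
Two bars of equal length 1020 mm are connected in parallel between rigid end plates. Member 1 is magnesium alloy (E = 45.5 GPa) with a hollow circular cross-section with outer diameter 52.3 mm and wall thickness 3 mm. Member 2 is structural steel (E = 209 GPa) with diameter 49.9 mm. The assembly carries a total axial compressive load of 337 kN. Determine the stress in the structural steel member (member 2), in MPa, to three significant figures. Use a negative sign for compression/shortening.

-164 MPa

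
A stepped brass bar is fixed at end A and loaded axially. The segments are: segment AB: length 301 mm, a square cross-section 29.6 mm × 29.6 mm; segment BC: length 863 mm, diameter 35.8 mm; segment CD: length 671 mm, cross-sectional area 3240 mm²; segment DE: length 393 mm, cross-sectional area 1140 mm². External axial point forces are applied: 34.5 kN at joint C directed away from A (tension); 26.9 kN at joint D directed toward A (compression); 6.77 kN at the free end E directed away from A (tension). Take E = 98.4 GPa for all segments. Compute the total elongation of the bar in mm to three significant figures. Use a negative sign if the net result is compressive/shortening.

0.157 mm

Internal axial forces (sectioning from the free end, tension +): N_DE = 6.77 kN, N_CD = -20.13 kN, N_BC = 14.37 kN, N_AB = 14.37 kN.
A_AB = 876.2 mm².
A_BC = 1007 mm².
δ_AB = 14370·301/(876.2·98400) = 0.05017 mm
δ_BC = 14370·863/(1007·98400) = 0.1252 mm
δ_CD = -20130·671/(3240·98400) = -0.04237 mm
δ_DE = 6770·393/(1140·98400) = 0.02372 mm
δ = Σδ_i = 0.1567 mm.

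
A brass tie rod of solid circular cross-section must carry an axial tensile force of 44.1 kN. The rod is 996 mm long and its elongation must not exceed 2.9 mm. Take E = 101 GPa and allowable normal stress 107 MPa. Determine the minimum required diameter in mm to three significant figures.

22.9 mm

Required area A ≥ P/σ_allow = 44100/107 = 412.1 mm².
For a solid circular section, d ≥ √(4A/π) = 22.91 mm.
Elongation limit: A ≥ PL/(Eδ_allow) = 44100·996/(101000·2.9) = 150 mm² ⇒ d ≥ 13.82 mm.
The stress limit governs.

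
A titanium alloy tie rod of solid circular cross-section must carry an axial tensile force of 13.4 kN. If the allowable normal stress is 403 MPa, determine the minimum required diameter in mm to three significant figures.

6.51 mm

Required area A ≥ P/σ_allow = 13400/403 = 33.25 mm².
For a solid circular section, d ≥ √(4A/π) = 6.507 mm.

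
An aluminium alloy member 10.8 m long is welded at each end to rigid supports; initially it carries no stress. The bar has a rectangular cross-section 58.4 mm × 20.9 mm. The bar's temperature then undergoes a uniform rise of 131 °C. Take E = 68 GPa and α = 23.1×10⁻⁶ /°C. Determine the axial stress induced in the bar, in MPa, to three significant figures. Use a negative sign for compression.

Free thermal expansion αLΔT = 23.1e-6 · 10800 · 131 = 32.68 mm.
The walls impose strain ε = −(32.68)/10800 = -3.0261e-03; σ = Eε = 68000 · -3.0261e-03 = -205.8 MPa.

-206 MPa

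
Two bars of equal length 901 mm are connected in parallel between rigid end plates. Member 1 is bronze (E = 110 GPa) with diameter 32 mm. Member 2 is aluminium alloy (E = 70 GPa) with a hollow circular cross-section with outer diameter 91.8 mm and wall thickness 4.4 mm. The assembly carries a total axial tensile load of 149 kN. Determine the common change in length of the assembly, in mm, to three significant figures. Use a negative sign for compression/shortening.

A_1 = 804.2 mm².
A_2 = 1208 mm².
Equal strain + equilibrium ⇒ each member carries load in proportion to AE: A₁E₁ = 88470000 N, A₂E₂ = 84570000 N, ΣAE = 173000000 N.
δ = PL/ΣAE = 149000·901/173000000 = 0.7758 mm.

0.776 mm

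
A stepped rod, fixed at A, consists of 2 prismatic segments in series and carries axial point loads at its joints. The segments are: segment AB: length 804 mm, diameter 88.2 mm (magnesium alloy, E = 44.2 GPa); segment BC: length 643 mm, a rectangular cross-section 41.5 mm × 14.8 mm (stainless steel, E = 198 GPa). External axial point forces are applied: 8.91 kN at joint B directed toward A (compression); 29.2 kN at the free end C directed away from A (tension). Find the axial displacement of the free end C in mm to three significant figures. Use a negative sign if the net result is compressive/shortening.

Internal axial forces (sectioning from the free end, tension +): N_BC = 29.2 kN, N_AB = 20.29 kN.
A_AB = 6110 mm².
A_BC = 614.2 mm².
δ_AB = 20290·804/(6110·44200) = 0.06041 mm
δ_BC = 29200·643/(614.2·198000) = 0.1544 mm
δ = Σδ_i = 0.2148 mm.

0.215 mm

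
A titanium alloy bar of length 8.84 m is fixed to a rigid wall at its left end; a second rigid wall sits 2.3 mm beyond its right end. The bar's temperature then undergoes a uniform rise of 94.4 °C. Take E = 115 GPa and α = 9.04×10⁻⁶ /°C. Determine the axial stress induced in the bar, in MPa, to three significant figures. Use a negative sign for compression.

-68.2 MPa

Free thermal expansion αLΔT = 9.04e-6 · 8840 · 94.4 = 7.544 mm.
The walls engage after the gap closes; constrained expansion = 7.544 − 2.3 = 5.244 mm.
The walls impose strain ε = −(5.244)/8840 = -5.9320e-04; σ = Eε = 115000 · -5.9320e-04 = -68.22 MPa.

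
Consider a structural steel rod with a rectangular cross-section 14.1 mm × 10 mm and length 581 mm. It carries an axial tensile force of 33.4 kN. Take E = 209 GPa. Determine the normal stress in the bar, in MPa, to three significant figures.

A = 141 mm².
σ = N/A = 33400/141 = 236.9 MPa.

237 MPa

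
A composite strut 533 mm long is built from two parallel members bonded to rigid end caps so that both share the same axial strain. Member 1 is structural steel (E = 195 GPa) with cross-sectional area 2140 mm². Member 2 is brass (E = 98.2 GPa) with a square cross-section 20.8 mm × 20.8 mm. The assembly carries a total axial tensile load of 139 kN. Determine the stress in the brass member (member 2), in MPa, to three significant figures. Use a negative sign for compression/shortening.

A_2 = 432.6 mm².
Equal strain + equilibrium ⇒ each member carries load in proportion to AE: A₁E₁ = 417300000 N, A₂E₂ = 42490000 N, ΣAE = 459800000 N.
σ₂ = P·E₂/ΣAE = 139000·98200/459800000 = 29.69 MPa.

29.7 MPa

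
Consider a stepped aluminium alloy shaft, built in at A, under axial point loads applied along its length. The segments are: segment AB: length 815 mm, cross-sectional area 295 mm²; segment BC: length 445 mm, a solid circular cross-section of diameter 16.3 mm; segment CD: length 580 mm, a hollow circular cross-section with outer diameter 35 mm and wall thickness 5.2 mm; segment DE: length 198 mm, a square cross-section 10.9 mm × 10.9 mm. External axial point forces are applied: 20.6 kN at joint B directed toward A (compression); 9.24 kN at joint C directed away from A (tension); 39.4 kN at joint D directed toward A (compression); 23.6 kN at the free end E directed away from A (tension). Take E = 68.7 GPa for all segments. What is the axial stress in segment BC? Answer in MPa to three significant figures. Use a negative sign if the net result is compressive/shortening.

Internal axial forces (sectioning from the free end, tension +): N_DE = 23.6 kN, N_CD = -15.8 kN, N_BC = -6.56 kN, N_AB = -27.16 kN.
A_BC = 208.7 mm².
σ_BC = N_BC/A_BC = -6560/208.7 = -31.44 MPa.

-31.4 MPa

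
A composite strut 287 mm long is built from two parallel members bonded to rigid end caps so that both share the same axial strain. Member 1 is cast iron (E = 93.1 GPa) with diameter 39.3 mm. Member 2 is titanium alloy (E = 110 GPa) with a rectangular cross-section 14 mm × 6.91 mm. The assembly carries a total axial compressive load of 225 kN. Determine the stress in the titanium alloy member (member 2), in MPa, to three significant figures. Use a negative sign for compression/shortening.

-200 MPa

A_1 = 1213 mm².
A_2 = 96.74 mm².
Equal strain + equilibrium ⇒ each member carries load in proportion to AE: A₁E₁ = 112900000 N, A₂E₂ = 10640000 N, ΣAE = 123600000 N.
σ₂ = P·E₂/ΣAE = -225000·110000/123600000 = -200.3 MPa.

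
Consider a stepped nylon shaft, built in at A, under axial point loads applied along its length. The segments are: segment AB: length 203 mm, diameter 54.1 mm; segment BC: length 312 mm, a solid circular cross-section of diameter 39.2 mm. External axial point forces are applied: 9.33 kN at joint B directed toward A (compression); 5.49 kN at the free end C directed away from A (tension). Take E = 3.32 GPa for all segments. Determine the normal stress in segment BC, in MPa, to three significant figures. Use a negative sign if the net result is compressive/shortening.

Internal axial forces (sectioning from the free end, tension +): N_BC = 5.49 kN, N_AB = -3.84 kN.
A_BC = 1207 mm².
σ_BC = N_BC/A_BC = 5490/1207 = 4.549 MPa.

4.55 MPa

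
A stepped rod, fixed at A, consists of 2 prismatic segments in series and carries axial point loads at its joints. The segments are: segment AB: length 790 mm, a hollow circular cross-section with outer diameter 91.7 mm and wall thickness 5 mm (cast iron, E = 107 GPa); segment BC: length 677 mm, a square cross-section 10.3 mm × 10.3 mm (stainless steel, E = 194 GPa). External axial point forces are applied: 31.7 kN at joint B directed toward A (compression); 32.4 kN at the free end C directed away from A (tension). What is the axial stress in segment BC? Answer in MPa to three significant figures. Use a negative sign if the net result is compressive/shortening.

Internal axial forces (sectioning from the free end, tension +): N_BC = 32.4 kN, N_AB = 0.7 kN.
A_BC = 106.1 mm².
σ_BC = N_BC/A_BC = 32400/106.1 = 305.4 MPa.

305 MPa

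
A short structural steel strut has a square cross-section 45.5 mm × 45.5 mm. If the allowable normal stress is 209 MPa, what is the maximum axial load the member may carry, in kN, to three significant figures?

A = 2070 mm².
P_max = σ_allow · A = 209 · 2070 = 432700 N = 432.7 kN.

433 kN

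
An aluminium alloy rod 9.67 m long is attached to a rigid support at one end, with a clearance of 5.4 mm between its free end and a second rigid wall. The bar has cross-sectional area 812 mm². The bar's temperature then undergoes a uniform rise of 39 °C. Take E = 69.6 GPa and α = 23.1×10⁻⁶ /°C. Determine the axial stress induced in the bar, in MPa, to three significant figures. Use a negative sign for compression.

Free thermal expansion αLΔT = 23.1e-6 · 9670 · 39 = 8.712 mm.
The walls engage after the gap closes; constrained expansion = 8.712 − 5.4 = 3.312 mm.
The walls impose strain ε = −(3.312)/9670 = -3.4247e-04; σ = Eε = 69600 · -3.4247e-04 = -23.84 MPa.

-23.8 MPa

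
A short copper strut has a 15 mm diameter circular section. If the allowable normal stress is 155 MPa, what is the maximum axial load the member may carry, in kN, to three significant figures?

27.4 kN

A = 176.7 mm².
P_max = σ_allow · A = 155 · 176.7 = 27390 N = 27.39 kN.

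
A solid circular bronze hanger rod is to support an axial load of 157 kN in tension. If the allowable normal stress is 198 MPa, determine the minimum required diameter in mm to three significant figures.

Required area A ≥ P/σ_allow = 157000/198 = 792.9 mm².
For a solid circular section, d ≥ √(4A/π) = 31.77 mm.

31.8 mm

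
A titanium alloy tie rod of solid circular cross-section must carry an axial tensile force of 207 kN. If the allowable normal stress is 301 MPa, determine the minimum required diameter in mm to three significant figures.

Required area A ≥ P/σ_allow = 207000/301 = 687.7 mm².
For a solid circular section, d ≥ √(4A/π) = 29.59 mm.

29.6 mm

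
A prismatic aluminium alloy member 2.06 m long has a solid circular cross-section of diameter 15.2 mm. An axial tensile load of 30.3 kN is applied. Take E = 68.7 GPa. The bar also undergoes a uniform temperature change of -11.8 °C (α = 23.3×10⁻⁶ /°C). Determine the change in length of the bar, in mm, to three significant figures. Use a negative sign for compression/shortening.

A = 181.5 mm².
δ_mech = NL/(AE) = 30300·2060/(181.5·68700) = 5.007 mm.
δ_thermal = αLΔT = 23.3e-6·2060·-11.8 = -0.5664 mm.
δ = δ_mech + δ_thermal = 4.441 mm.

4.44 mm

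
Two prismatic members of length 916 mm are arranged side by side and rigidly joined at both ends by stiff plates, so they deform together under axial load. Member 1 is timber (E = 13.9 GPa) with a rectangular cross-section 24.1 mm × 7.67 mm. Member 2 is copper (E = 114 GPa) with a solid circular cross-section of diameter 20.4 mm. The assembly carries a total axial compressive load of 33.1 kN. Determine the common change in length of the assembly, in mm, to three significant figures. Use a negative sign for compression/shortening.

-0.761 mm

A_1 = 184.8 mm².
A_2 = 326.9 mm².
Equal strain + equilibrium ⇒ each member carries load in proportion to AE: A₁E₁ = 2569000 N, A₂E₂ = 37260000 N, ΣAE = 39830000 N.
δ = PL/ΣAE = -33100·916/39830000 = -0.7612 mm.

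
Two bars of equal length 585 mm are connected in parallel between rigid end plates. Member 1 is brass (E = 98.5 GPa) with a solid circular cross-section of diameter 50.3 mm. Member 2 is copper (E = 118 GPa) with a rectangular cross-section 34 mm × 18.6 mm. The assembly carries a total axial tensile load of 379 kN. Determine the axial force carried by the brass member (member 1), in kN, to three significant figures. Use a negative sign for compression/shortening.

274 kN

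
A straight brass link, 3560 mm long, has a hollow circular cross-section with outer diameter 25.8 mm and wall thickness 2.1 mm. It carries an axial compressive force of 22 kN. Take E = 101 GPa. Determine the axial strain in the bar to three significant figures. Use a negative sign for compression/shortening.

-0.00139

A = 156.4 mm².
σ = N/A = -140.7 MPa; ε = σ/E = -140.7/101000 = -1.393e-03.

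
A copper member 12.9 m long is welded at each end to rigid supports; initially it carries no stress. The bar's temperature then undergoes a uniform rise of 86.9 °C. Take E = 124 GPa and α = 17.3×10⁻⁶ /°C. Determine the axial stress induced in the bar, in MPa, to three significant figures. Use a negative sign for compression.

Free thermal expansion αLΔT = 17.3e-6 · 12900 · 86.9 = 19.39 mm.
The walls impose strain ε = −(19.39)/12900 = -1.5034e-03; σ = Eε = 124000 · -1.5034e-03 = -186.4 MPa.

-186 MPa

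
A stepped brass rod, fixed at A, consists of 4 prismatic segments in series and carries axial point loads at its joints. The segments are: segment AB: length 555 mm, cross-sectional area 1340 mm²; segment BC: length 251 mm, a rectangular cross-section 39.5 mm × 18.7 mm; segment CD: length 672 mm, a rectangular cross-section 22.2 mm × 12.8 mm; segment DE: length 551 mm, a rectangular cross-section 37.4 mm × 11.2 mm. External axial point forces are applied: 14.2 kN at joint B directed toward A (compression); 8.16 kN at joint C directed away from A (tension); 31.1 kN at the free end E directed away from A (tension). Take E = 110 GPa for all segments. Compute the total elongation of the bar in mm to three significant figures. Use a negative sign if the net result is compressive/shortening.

1.26 mm

Internal axial forces (sectioning from the free end, tension +): N_DE = 31.1 kN, N_CD = 31.1 kN, N_BC = 39.26 kN, N_AB = 25.06 kN.
A_BC = 738.6 mm².
A_CD = 284.2 mm².
A_DE = 418.9 mm².
δ_AB = 25060·555/(1340·110000) = 0.09436 mm
δ_BC = 39260·251/(738.6·110000) = 0.1213 mm
δ_CD = 31100·672/(284.2·110000) = 0.6686 mm
δ_DE = 31100·551/(418.9·110000) = 0.3719 mm
δ = Σδ_i = 1.256 mm.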